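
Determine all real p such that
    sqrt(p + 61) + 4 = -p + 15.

p = 3

Isolate the radical: sqrt(p + 61) = -p + 11.
Square both sides: p + 61 = (-p + 11)^2.
Expand and rearrange: p^2 - 23p + 60 = 0.
Solving gives p = 20 or p = 3.
Check each candidate in the original equation:
  p = 20: sqrt(81) = 9, while -p + 11 = -9 — extraneous.
  p = 3: sqrt(64) = 8, while -p + 11 = 8 — valid.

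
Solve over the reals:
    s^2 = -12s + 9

s = -12.7082 or s = 0.7082

Rearrange to standard form: s^2 + 12s - 9 = 0.
Discriminant: (12)^2 - 4*1*(-9) = 180.
Quadratic formula: s = (-12 +/- sqrt(180)) / 2.
So s = -6 + 3*sqrt(5) ~= 0.7082 or s = -3*sqrt(5) - 6 ~= -12.7082.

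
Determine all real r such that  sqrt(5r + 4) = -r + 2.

r = 0

Square both sides: 5r + 4 = (-r + 2)^2.
Expand and rearrange: r^2 - 9r = 0.
Solving gives r = 9 or r = 0.
Check each candidate in the original equation:
  r = 9: sqrt(49) = 7, while -r + 2 = -7 — extraneous.
  r = 0: sqrt(4) = 2, while -r + 2 = 2 — valid.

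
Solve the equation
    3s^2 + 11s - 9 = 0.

s = -4.3555 or s = 0.6888

Discriminant: (11)^2 - 4*3*(-9) = 229.
Quadratic formula: s = (-11 +/- sqrt(229)) / 6.
So s = -11/6 + sqrt(229)/6 ~= 0.6888 or s = -sqrt(229)/6 - 11/6 ~= -4.3555.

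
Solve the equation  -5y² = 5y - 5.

y = -1.618 or y = 0.618

Rearrange to standard form: -5y² - 5y + 5 = 0.
Discriminant: (-5)² − 4·(-5)·5 = 125.
Quadratic formula: y = (5 ± √125) / (-10).
So y = -√(5)/2 - 1/2 ≈ -1.618 or y = -1/2 + √(5)/2 ≈ 0.618.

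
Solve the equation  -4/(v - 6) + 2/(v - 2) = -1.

v = 0.8769 or v = 9.1231

Multiply both sides by (v - 6)(v - 2):
-4(v - 2) + 2(v - 6) = -(v - 6)(v - 2).
Expand and collect terms: -v² + 10v - 8 = 0.
By the quadratic formula, v = (-10 ± √68) / -2, so v ≈ 0.8769 or v ≈ 9.1231.
Neither value makes a denominator zero (v ≠ 6, v ≠ 2), so both are valid.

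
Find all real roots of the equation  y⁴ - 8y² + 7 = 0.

y = -2.6458 or y = -1 or y = 1 or y = 2.6458

Let u = y². The equation becomes u² - 8u + 7 = 0.
Factor: (u - 7)(u - 1) = 0, so u = 7 or u = 1.
y² = 7 gives y = ±√(7) ≈ ±2.6458.
y² = 1 gives y = ±1.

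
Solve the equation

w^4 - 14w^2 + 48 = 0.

w = -2.8284 or w = -2.4495 or w = 2.4495 or w = 2.8284

Let u = w^2. The equation becomes u^2 - 14u + 48 = 0.
Factor: (u - 8)(u - 6) = 0, so u = 8 or u = 6.
w^2 = 8 gives w = +/-2*sqrt(2) ~= +/-2.8284.
w^2 = 6 gives w = +/-sqrt(6) ~= +/-2.4495.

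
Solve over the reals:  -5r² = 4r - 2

Rearrange to standard form: -5r² - 4r + 2 = 0.
Discriminant: (-4)² − 4·(-5)·2 = 56.
Quadratic formula: r = (4 ± √56) / (-10).
So r = -√(14)/5 - 2/5 ≈ -1.1483 or r = -2/5 + √(14)/5 ≈ 0.3483.

r = -1.1483 or r = 0.3483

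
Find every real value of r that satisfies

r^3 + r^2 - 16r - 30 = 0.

r = -3 or r = -2.3166 or r = 4.3166

Possible rational roots are divisors of -30. Testing r = -3 gives 0, so (r + 3) is a factor.
Divide: r^3 + r^2 - 16r - 30 = (r + 3)(r^2 - 2r - 10).
Apply the quadratic formula to r^2 - 2r - 10 = 0: r = (2 +/- sqrt(44))/2, i.e. r ~= 4.3166 or r ~= -2.3166.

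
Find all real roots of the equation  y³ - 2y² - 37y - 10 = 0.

y = -5 or y = -0.2749 or y = 7.2749

Possible rational roots are divisors of -10. Testing y = -5 gives 0, so (y + 5) is a factor.
Divide: y³ - 2y² - 37y - 10 = (y + 5)(y² - 7y - 2).
Apply the quadratic formula to y² - 7y - 2 = 0: y = (7 ± √57)/2, i.e. y ≈ 7.2749 or y ≈ -0.2749.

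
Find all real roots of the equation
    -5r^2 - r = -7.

r = -1.2874 or r = 1.0874

Rearrange to standard form: -5r^2 - r + 7 = 0.
Discriminant: (-1)^2 - 4*(-5)*7 = 141.
Quadratic formula: r = (1 +/- sqrt(141)) / (-10).
So r = -sqrt(141)/10 - 1/10 ~= -1.2874 or r = -1/10 + sqrt(141)/10 ~= 1.0874.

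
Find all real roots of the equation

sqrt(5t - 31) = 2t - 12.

Square both sides: 5t - 31 = (2t - 12)^2.
Expand and rearrange: 4t^2 - 53t + 175 = 0.
Solving gives t = 7 or t = 6.25.
Check each candidate in the original equation:
  t = 7: sqrt(4) = 2, while 2t - 12 = 2 — valid.
  t = 6.25: sqrt(0.25) = 0.5, while 2t - 12 = 0.5 — valid.

t = 6.25 or t = 7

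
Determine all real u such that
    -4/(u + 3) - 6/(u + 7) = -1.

Multiply both sides by (u + 3)(u + 7):
-4(u + 7) - 6(u + 3) = -(u + 3)(u + 7).
Expand and collect terms: -u^2 + 25 = 0.
Factor or apply the quadratic formula: u = -5 or u = 5.
Neither value makes a denominator zero (u != -3, u != -7), so both are valid.

u = -5 or u = 5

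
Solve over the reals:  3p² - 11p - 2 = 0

Discriminant: (-11)² − 4·3·(-2) = 145.
Quadratic formula: p = (11 ± √145) / 6.
So p = 11/6 + √(145)/6 ≈ 3.8403 or p = 11/6 - √(145)/6 ≈ -0.1736.

p = -0.1736 or p = 3.8403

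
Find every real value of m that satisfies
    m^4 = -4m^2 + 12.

m = -1.4142 or m = 1.4142

Let u = m^2. The equation becomes u^2 + 4u - 12 = 0.
Factor: (u + 6)(u - 2) = 0, so u = -6 or u = 2.
m^2 = -6 < 0 has no real solution.
m^2 = 2 gives m = +/-sqrt(2) ~= +/-1.4142.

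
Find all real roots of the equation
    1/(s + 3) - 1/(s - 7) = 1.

s = -1.873 or s = 5.873

Multiply both sides by (s + 3)(s - 7):
(s - 7) - (s + 3) = (s + 3)(s - 7).
Expand and collect terms: s^2 - 4s - 11 = 0.
By the quadratic formula, s = (4 +/- sqrt(60)) / 2, so s ~= 5.873 or s ~= -1.873.
Neither value makes a denominator zero (s != -3, s != 7), so both are valid.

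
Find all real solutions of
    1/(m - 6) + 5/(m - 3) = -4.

Multiply both sides by (m - 6)(m - 3):
(m - 3) + 5(m - 6) = -4(m - 6)(m - 3).
Expand and collect terms: -4m^2 + 30m - 39 = 0.
By the quadratic formula, m = (-30 +/- sqrt(276)) / -8, so m ~= 1.6733 or m ~= 5.8267.
Neither value makes a denominator zero (m != 6, m != 3), so both are valid.

m = 1.6733 or m = 5.8267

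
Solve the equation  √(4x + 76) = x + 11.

Square both sides: 4x + 76 = (x + 11)².
Expand and rearrange: x² + 18x + 45 = 0.
Solving gives x = -3 or x = -15.
Check each candidate in the original equation:
  x = -3: √(64) = 8, while x + 11 = 8 — valid.
  x = -15: √(16) = 4, while x + 11 = -4 — extraneous.

x = -3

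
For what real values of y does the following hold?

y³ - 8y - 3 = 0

y = -2.618 or y = -0.382 or y = 3

Possible rational roots are divisors of -3. Testing y = 3 gives 0, so (y - 3) is a factor.
Divide: y³ - 8y - 3 = (y - 3)(y² + 3y + 1).
Apply the quadratic formula to y² + 3y + 1 = 0: y = (-3 ± √5)/2, i.e. y ≈ -0.382 or y ≈ -2.618.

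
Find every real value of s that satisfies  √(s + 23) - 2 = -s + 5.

s = 2

Isolate the radical: √(s + 23) = -s + 7.
Square both sides: s + 23 = (-s + 7)².
Expand and rearrange: s² - 15s + 26 = 0.
Solving gives s = 13 or s = 2.
Check each candidate in the original equation:
  s = 13: √(36) = 6, while -s + 7 = -6 — extraneous.
  s = 2: √(25) = 5, while -s + 7 = 5 — valid.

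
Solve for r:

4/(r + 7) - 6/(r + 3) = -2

Multiply both sides by (r + 7)(r + 3):
4(r + 3) - 6(r + 7) = -2(r + 7)(r + 3).
Expand and collect terms: -2r^2 - 18r - 12 = 0.
By the quadratic formula, r = (18 +/- sqrt(228)) / -4, so r ~= -8.2749 or r ~= -0.7251.
Neither value makes a denominator zero (r != -7, r != -3), so both are valid.

r = -8.2749 or r = -0.7251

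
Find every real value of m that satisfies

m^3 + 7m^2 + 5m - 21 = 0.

Possible rational roots are divisors of -21. Testing m = -3 gives 0, so (m + 3) is a factor.
Divide: m^3 + 7m^2 + 5m - 21 = (m + 3)(m^2 + 4m - 7).
Apply the quadratic formula to m^2 + 4m - 7 = 0: m = (-4 +/- sqrt(44))/2, i.e. m ~= 1.3166 or m ~= -5.3166.

m = -5.3166 or m = -3 or m = 1.3166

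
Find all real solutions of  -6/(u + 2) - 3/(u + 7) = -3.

Multiply both sides by (u + 2)(u + 7):
-6(u + 7) - 3(u + 2) = -3(u + 2)(u + 7).
Expand and collect terms: -3u^2 - 18u + 6 = 0.
By the quadratic formula, u = (18 +/- sqrt(396)) / -6, so u ~= -6.3166 or u ~= 0.3166.
Neither value makes a denominator zero (u != -2, u != -7), so both are valid.

u = -6.3166 or u = 0.3166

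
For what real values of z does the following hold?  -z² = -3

Rearrange to standard form: -z² + 3 = 0.
Discriminant: (0)² − 4·(-1)·3 = 12.
Quadratic formula: z = (0 ± √12) / (-2).
So z = -√(3) ≈ -1.7321 or z = √(3) ≈ 1.7321.

z = -1.7321 or z = 1.7321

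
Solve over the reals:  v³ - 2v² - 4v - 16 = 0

Possible rational roots are divisors of -16. Testing v = 4 gives 0, so (v - 4) is a factor.
Divide: v³ - 2v² - 4v - 16 = (v - 4)(v² + 2v + 4).
The quadratic v² + 2v + 4 has discriminant -12 < 0, so no further real roots.

v = 4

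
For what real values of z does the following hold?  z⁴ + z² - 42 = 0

Let u = z². The equation becomes u² + u - 42 = 0.
Factor: (u + 7)(u - 6) = 0, so u = -7 or u = 6.
z² = -7 < 0 has no real solution.
z² = 6 gives z = ±√(6) ≈ ±2.4495.

z = -2.4495 or z = 2.4495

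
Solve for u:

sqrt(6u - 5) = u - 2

Square both sides: 6u - 5 = (u - 2)^2.
Expand and rearrange: u^2 - 10u + 9 = 0.
Solving gives u = 9 or u = 1.
Check each candidate in the original equation:
  u = 9: sqrt(49) = 7, while u - 2 = 7 — valid.
  u = 1: sqrt(1) = 1, while u - 2 = -1 — extraneous.

u = 9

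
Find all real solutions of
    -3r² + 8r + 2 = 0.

Discriminant: (8)² − 4·(-3)·2 = 88.
Quadratic formula: r = (-8 ± √88) / (-6).
So r = 4/3 - √(22)/3 ≈ -0.2301 or r = 4/3 + √(22)/3 ≈ 2.8968.

r = -0.2301 or r = 2.8968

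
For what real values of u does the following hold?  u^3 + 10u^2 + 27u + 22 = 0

u = -6.2361 or u = -2 or u = -1.7639

Possible rational roots are divisors of 22. Testing u = -2 gives 0, so (u + 2) is a factor.
Divide: u^3 + 10u^2 + 27u + 22 = (u + 2)(u^2 + 8u + 11).
Apply the quadratic formula to u^2 + 8u + 11 = 0: u = (-8 +/- sqrt(20))/2, i.e. u ~= -1.7639 or u ~= -6.2361.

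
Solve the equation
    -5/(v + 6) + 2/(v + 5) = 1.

v = -9.4495 or v = -4.5505

Multiply both sides by (v + 6)(v + 5):
-5(v + 5) + 2(v + 6) = (v + 6)(v + 5).
Expand and collect terms: v^2 + 14v + 43 = 0.
By the quadratic formula, v = (-14 +/- sqrt(24)) / 2, so v ~= -4.5505 or v ~= -9.4495.
Neither value makes a denominator zero (v != -6, v != -5), so both are valid.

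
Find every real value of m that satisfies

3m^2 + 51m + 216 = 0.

Factor: 3(m + 8)(m + 9) = 0.
So m = -8 or m = -9.

m = -9 or m = -8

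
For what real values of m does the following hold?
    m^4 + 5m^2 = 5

m = -0.9242 or m = 0.9242

Let u = m^2. The equation becomes u^2 + 5u - 5 = 0.
By the quadratic formula, u = -5/2 + 3*sqrt(5)/2 or u = -3*sqrt(5)/2 - 5/2.
m^2 = -5/2 + 3*sqrt(5)/2 gives m = +/-sqrt(-5/2 + 3*sqrt(5)/2) ~= +/-0.9242.
m^2 = -3*sqrt(5)/2 - 5/2 < 0 has no real solution.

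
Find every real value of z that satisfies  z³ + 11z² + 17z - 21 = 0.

Possible rational roots are divisors of -21. Testing z = -3 gives 0, so (z + 3) is a factor.
Divide: z³ + 11z² + 17z - 21 = (z + 3)(z² + 8z - 7).
Apply the quadratic formula to z² + 8z - 7 = 0: z = (-8 ± √92)/2, i.e. z ≈ 0.7958 or z ≈ -8.7958.

z = -8.7958 or z = -3 or z = 0.7958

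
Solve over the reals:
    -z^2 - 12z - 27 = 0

z = -9 or z = -3

Factor: -1(z + 3)(z + 9) = 0.
So z = -3 or z = -9.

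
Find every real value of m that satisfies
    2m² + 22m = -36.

Bring every term to one side: 2m² + 22m + 36 = 0.
Factor: 2(m + 2)(m + 9) = 0.
So m = -2 or m = -9.

m = -9 or m = -2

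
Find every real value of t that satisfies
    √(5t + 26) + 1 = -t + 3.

t = -2

Isolate the radical: √(5t + 26) = -t + 2.
Square both sides: 5t + 26 = (-t + 2)².
Expand and rearrange: t² - 9t - 22 = 0.
Solving gives t = 11 or t = -2.
Check each candidate in the original equation:
  t = 11: √(81) = 9, while -t + 2 = -9 — extraneous.
  t = -2: √(16) = 4, while -t + 2 = 4 — valid.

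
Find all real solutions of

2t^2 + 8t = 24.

t = -6 or t = 2

Bring every term to one side: 2t^2 + 8t - 24 = 0.
Factor: 2(t + 6)(t - 2) = 0.
So t = -6 or t = 2.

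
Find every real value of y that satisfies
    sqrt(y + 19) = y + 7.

Square both sides: y + 19 = (y + 7)^2.
Expand and rearrange: y^2 + 13y + 30 = 0.
Solving gives y = -3 or y = -10.
Check each candidate in the original equation:
  y = -3: sqrt(16) = 4, while y + 7 = 4 — valid.
  y = -10: sqrt(9) = 3, while y + 7 = -3 — extraneous.

y = -3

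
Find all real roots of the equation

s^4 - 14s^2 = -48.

Let u = s^2. The equation becomes u^2 - 14u + 48 = 0.
Factor: (u - 6)(u - 8) = 0, so u = 6 or u = 8.
s^2 = 6 gives s = +/-sqrt(6) ~= +/-2.4495.
s^2 = 8 gives s = +/-2*sqrt(2) ~= +/-2.8284.

s = -2.8284 or s = -2.4495 or s = 2.4495 or s = 2.8284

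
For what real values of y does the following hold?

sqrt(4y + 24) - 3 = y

Isolate the radical: sqrt(4y + 24) = y + 3.
Square both sides: 4y + 24 = (y + 3)^2.
Expand and rearrange: y^2 + 2y - 15 = 0.
Solving gives y = 3 or y = -5.
Check each candidate in the original equation:
  y = 3: sqrt(36) = 6, while y + 3 = 6 — valid.
  y = -5: sqrt(4) = 2, while y + 3 = -2 — extraneous.

y = 3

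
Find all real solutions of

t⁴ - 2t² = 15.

t = -2.2361 or t = 2.2361

Let u = t². The equation becomes u² - 2u - 15 = 0.
Factor: (u + 3)(u - 5) = 0, so u = -3 or u = 5.
t² = -3 < 0 has no real solution.
t² = 5 gives t = ±√(5) ≈ ±2.2361.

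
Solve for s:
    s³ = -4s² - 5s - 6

Rearrange: s³ + 4s² + 5s + 6 = 0.
Possible rational roots are divisors of 6. Testing s = -3 gives 0, so (s + 3) is a factor.
Divide: s³ + 4s² + 5s + 6 = (s + 3)(s² + s + 2).
The quadratic s² + s + 2 has discriminant -7 < 0, so no further real roots.

s = -3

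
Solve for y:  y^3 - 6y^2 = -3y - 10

Rearrange: y^3 - 6y^2 + 3y + 10 = 0.
Possible rational roots are divisors of 10. Testing y = 2 gives 0, so (y - 2) is a factor.
Divide: y^3 - 6y^2 + 3y + 10 = (y - 2)(y^2 - 4y - 5).
Factor the quadratic: y = 5 or y = -1.

y = -1 or y = 2 or y = 5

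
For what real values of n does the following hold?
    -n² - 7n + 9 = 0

Discriminant: (-7)² − 4·(-1)·9 = 85.
Quadratic formula: n = (7 ± √85) / (-2).
So n = -√(85)/2 - 7/2 ≈ -8.1098 or n = -7/2 + √(85)/2 ≈ 1.1098.

n = -8.1098 or n = 1.1098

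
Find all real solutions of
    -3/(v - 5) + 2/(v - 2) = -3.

v = 1.4809 or v = 5.8525

Multiply both sides by (v - 5)(v - 2):
-3(v - 2) + 2(v - 5) = -3(v - 5)(v - 2).
Expand and collect terms: -3v² + 22v - 26 = 0.
By the quadratic formula, v = (-22 ± √172) / -6, so v ≈ 1.4809 or v ≈ 5.8525.
Neither value makes a denominator zero (v ≠ 5, v ≠ 2), so both are valid.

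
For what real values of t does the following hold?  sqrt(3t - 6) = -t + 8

t = 5

Square both sides: 3t - 6 = (-t + 8)^2.
Expand and rearrange: t^2 - 19t + 70 = 0.
Solving gives t = 14 or t = 5.
Check each candidate in the original equation:
  t = 14: sqrt(36) = 6, while -t + 8 = -6 — extraneous.
  t = 5: sqrt(9) = 3, while -t + 8 = 3 — valid.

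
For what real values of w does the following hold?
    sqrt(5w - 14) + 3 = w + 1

Isolate the radical: sqrt(5w - 14) = w - 2.
Square both sides: 5w - 14 = (w - 2)^2.
Expand and rearrange: w^2 - 9w + 18 = 0.
Solving gives w = 6 or w = 3.
Check each candidate in the original equation:
  w = 6: sqrt(16) = 4, while w - 2 = 4 — valid.
  w = 3: sqrt(1) = 1, while w - 2 = 1 — valid.

w = 3 or w = 6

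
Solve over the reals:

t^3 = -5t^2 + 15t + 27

t = -6.6458 or t = -1.3542 or t = 3

Rearrange: t^3 + 5t^2 - 15t - 27 = 0.
Possible rational roots are divisors of -27. Testing t = 3 gives 0, so (t - 3) is a factor.
Divide: t^3 + 5t^2 - 15t - 27 = (t - 3)(t^2 + 8t + 9).
Apply the quadratic formula to t^2 + 8t + 9 = 0: t = (-8 +/- sqrt(28))/2, i.e. t ~= -1.3542 or t ~= -6.6458.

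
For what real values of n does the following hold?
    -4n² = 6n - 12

n = -2.6375 or n = 1.1375

Rearrange to standard form: -4n² - 6n + 12 = 0.
Discriminant: (-6)² − 4·(-4)·12 = 228.
Quadratic formula: n = (6 ± √228) / (-8).
So n = -√(57)/4 - 3/4 ≈ -2.6375 or n = -3/4 + √(57)/4 ≈ 1.1375.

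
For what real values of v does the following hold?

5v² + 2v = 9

Rearrange to standard form: 5v² + 2v - 9 = 0.
Discriminant: (2)² − 4·5·(-9) = 184.
Quadratic formula: v = (-2 ± √184) / 10.
So v = -1/5 + √(46)/5 ≈ 1.1565 or v = -√(46)/5 - 1/5 ≈ -1.5565.

v = -1.5565 or v = 1.1565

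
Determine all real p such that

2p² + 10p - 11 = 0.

Discriminant: (10)² − 4·2·(-11) = 188.
Quadratic formula: p = (-10 ± √188) / 4.
So p = -5/2 + √(47)/2 ≈ 0.9278 or p = -√(47)/2 - 5/2 ≈ -5.9278.

p = -5.9278 or p = 0.9278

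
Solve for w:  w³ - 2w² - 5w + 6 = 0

Possible rational roots are divisors of 6. Testing w = 1 gives 0, so (w - 1) is a factor.
Divide: w³ - 2w² - 5w + 6 = (w - 1)(w² - w - 6).
Factor the quadratic: w = 3 or w = -2.

w = -2 or w = 1 or w = 3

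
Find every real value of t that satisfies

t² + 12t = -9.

t = -11.1962 or t = -0.8038

Rearrange to standard form: t² + 12t + 9 = 0.
Discriminant: (12)² − 4·1·9 = 108.
Quadratic formula: t = (-12 ± √108) / 2.
So t = -6 + 3·√(3) ≈ -0.8038 or t = -6 - 3·√(3) ≈ -11.1962.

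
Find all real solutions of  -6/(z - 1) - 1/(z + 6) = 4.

Multiply both sides by (z - 1)(z + 6):
-6(z + 6) - (z - 1) = 4(z - 1)(z + 6).
Expand and collect terms: 4z² + 27z + 11 = 0.
By the quadratic formula, z = (-27 ± √553) / 8, so z ≈ -0.4355 or z ≈ -6.3145.
Neither value makes a denominator zero (z ≠ 1, z ≠ -6), so both are valid.

z = -6.3145 or z = -0.4355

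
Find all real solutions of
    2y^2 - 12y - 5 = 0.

y = -0.3912 or y = 6.3912

Discriminant: (-12)^2 - 4*2*(-5) = 184.
Quadratic formula: y = (12 +/- sqrt(184)) / 4.
So y = 3 + sqrt(46)/2 ~= 6.3912 or y = 3 - sqrt(46)/2 ~= -0.3912.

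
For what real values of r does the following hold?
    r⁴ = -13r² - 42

No real solutions.

Let u = r². The equation becomes u² + 13u + 42 = 0.
Factor: (u + 7)(u + 6) = 0, so u = -7 or u = -6.
r² = -7 < 0 has no real solution.
r² = -6 < 0 has no real solution.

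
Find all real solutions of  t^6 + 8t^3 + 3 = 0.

t = -1.9666 or t = -0.7334

Let u = t^3. The equation becomes u^2 + 8u + 3 = 0.
By the quadratic formula, u = -4 + sqrt(13) or u = -4 - sqrt(13).
t^3 = -4 + sqrt(13) gives t = -(4 - sqrt(13))^(1/3) ~= -0.7334.
t^3 = -4 - sqrt(13) gives t = -(sqrt(13) + 4)^(1/3) ~= -1.9666.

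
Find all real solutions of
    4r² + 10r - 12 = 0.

Discriminant: (10)² − 4·4·(-12) = 292.
Quadratic formula: r = (-10 ± √292) / 8.
So r = -5/4 + √(73)/4 ≈ 0.886 or r = -√(73)/4 - 5/4 ≈ -3.386.

r = -3.386 or r = 0.886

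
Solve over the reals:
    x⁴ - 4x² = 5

Let u = x². The equation becomes u² - 4u - 5 = 0.
Factor: (u + 1)(u - 5) = 0, so u = -1 or u = 5.
x² = -1 < 0 has no real solution.
x² = 5 gives x = ±√(5) ≈ ±2.2361.

x = -2.2361 or x = 2.2361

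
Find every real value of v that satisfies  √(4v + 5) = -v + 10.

Square both sides: 4v + 5 = (-v + 10)².
Expand and rearrange: v² - 24v + 95 = 0.
Solving gives v = 19 or v = 5.
Check each candidate in the original equation:
  v = 19: √(81) = 9, while -v + 10 = -9 — extraneous.
  v = 5: √(25) = 5, while -v + 10 = 5 — valid.

v = 5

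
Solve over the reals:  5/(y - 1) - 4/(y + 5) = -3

Multiply both sides by (y - 1)(y + 5):
5(y + 5) - 4(y - 1) = -3(y - 1)(y + 5).
Expand and collect terms: -3y² - 13y - 14 = 0.
Factor or apply the quadratic formula: y = -2.3333 or y = -2.
Neither value makes a denominator zero (y ≠ 1, y ≠ -5), so both are valid.

y = -2.3333 or y = -2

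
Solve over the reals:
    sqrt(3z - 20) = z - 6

z = 7 or z = 8

Square both sides: 3z - 20 = (z - 6)^2.
Expand and rearrange: z^2 - 15z + 56 = 0.
Solving gives z = 8 or z = 7.
Check each candidate in the original equation:
  z = 8: sqrt(4) = 2, while z - 6 = 2 — valid.
  z = 7: sqrt(1) = 1, while z - 6 = 1 — valid.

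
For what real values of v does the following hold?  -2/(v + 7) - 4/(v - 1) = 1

v = -10.1231 or v = -1.8769

Multiply both sides by (v + 7)(v - 1):
-2(v - 1) - 4(v + 7) = (v + 7)(v - 1).
Expand and collect terms: v² + 12v + 19 = 0.
By the quadratic formula, v = (-12 ± √68) / 2, so v ≈ -1.8769 or v ≈ -10.1231.
Neither value makes a denominator zero (v ≠ -7, v ≠ 1), so both are valid.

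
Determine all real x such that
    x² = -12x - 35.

Bring every term to one side: x² + 12x + 35 = 0.
Factor: (x + 7)(x + 5) = 0.
So x = -7 or x = -5.

x = -7 or x = -5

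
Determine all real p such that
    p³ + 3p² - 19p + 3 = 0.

Possible rational roots are divisors of 3. Testing p = 3 gives 0, so (p - 3) is a factor.
Divide: p³ + 3p² - 19p + 3 = (p - 3)(p² + 6p - 1).
Apply the quadratic formula to p² + 6p - 1 = 0: p = (-6 ± √40)/2, i.e. p ≈ 0.1623 or p ≈ -6.1623.

p = -6.1623 or p = 0.1623 or p = 3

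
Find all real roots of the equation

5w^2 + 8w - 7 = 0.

Discriminant: (8)^2 - 4*5*(-7) = 204.
Quadratic formula: w = (-8 +/- sqrt(204)) / 10.
So w = -4/5 + sqrt(51)/5 ~= 0.6283 or w = -sqrt(51)/5 - 4/5 ~= -2.2283.

w = -2.2283 or w = 0.6283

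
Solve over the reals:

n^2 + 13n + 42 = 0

n = -7 or n = -6

Factor: (n + 6)(n + 7) = 0.
So n = -6 or n = -7.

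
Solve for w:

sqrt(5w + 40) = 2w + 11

Square both sides: 5w + 40 = (2w + 11)^2.
Expand and rearrange: 4w^2 + 39w + 81 = 0.
Solving gives w = -3 or w = -6.75.
Check each candidate in the original equation:
  w = -3: sqrt(25) = 5, while 2w + 11 = 5 — valid.
  w = -6.75: sqrt(6.25) = 2.5, while 2w + 11 = -2.5 — extraneous.

w = -3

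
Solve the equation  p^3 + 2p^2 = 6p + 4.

Rearrange: p^3 + 2p^2 - 6p - 4 = 0.
Possible rational roots are divisors of -4. Testing p = 2 gives 0, so (p - 2) is a factor.
Divide: p^3 + 2p^2 - 6p - 4 = (p - 2)(p^2 + 4p + 2).
Apply the quadratic formula to p^2 + 4p + 2 = 0: p = (-4 +/- sqrt(8))/2, i.e. p ~= -0.5858 or p ~= -3.4142.

p = -3.4142 or p = -0.5858 or p = 2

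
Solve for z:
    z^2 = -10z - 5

z = -9.4721 or z = -0.5279

Rearrange to standard form: z^2 + 10z + 5 = 0.
Discriminant: (10)^2 - 4*1*5 = 80.
Quadratic formula: z = (-10 +/- sqrt(80)) / 2.
So z = -5 + 2*sqrt(5) ~= -0.5279 or z = -5 - 2*sqrt(5) ~= -9.4721.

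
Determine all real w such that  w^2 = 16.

Bring every term to one side: w^2 - 16 = 0.
Factor: (w - 4)(w + 4) = 0.
So w = 4 or w = -4.

w = -4 or w = 4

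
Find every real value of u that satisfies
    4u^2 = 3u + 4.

Rearrange to standard form: 4u^2 - 3u - 4 = 0.
Discriminant: (-3)^2 - 4*4*(-4) = 73.
Quadratic formula: u = (3 +/- sqrt(73)) / 8.
So u = 3/8 + sqrt(73)/8 ~= 1.443 or u = 3/8 - sqrt(73)/8 ~= -0.693.

u = -0.693 or u = 1.443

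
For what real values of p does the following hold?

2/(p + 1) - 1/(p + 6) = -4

p = -5.7204 or p = -1.5296

Multiply both sides by (p + 1)(p + 6):
2(p + 6) - (p + 1) = -4(p + 1)(p + 6).
Expand and collect terms: -4p^2 - 29p - 35 = 0.
By the quadratic formula, p = (29 +/- sqrt(281)) / -8, so p ~= -5.7204 or p ~= -1.5296.
Neither value makes a denominator zero (p != -1, p != -6), so both are valid.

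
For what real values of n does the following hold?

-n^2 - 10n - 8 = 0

Discriminant: (-10)^2 - 4*(-1)*(-8) = 68.
Quadratic formula: n = (10 +/- sqrt(68)) / (-2).
So n = -5 - sqrt(17) ~= -9.1231 or n = -5 + sqrt(17) ~= -0.8769.

n = -9.1231 or n = -0.8769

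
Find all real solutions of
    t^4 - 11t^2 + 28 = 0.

t = -2.6458 or t = -2 or t = 2 or t = 2.6458

Let u = t^2. The equation becomes u^2 - 11u + 28 = 0.
Factor: (u - 4)(u - 7) = 0, so u = 4 or u = 7.
t^2 = 4 gives t = +/-2.
t^2 = 7 gives t = +/-sqrt(7) ~= +/-2.6458.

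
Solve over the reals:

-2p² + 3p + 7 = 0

Discriminant: (3)² − 4·(-2)·7 = 65.
Quadratic formula: p = (-3 ± √65) / (-4).
So p = 3/4 - √(65)/4 ≈ -1.2656 or p = 3/4 + √(65)/4 ≈ 2.7656.

p = -1.2656 or p = 2.7656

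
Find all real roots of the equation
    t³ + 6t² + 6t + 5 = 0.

t = -5

Possible rational roots are divisors of 5. Testing t = -5 gives 0, so (t + 5) is a factor.
Divide: t³ + 6t² + 6t + 5 = (t + 5)(t² + t + 1).
The quadratic t² + t + 1 has discriminant -3 < 0, so no further real roots.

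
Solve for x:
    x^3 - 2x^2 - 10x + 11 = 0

x = -2.8541 or x = 1 or x = 3.8541

Possible rational roots are divisors of 11. Testing x = 1 gives 0, so (x - 1) is a factor.
Divide: x^3 - 2x^2 - 10x + 11 = (x - 1)(x^2 - x - 11).
Apply the quadratic formula to x^2 - x - 11 = 0: x = (1 +/- sqrt(45))/2, i.e. x ~= 3.8541 or x ~= -2.8541.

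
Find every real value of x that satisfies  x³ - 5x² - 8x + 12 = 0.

x = -2 or x = 1 or x = 6

Possible rational roots are divisors of 12. Testing x = 1 gives 0, so (x - 1) is a factor.
Divide: x³ - 5x² - 8x + 12 = (x - 1)(x² - 4x - 12).
Factor the quadratic: x = 6 or x = -2.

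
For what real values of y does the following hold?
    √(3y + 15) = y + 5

Square both sides: 3y + 15 = (y + 5)².
Expand and rearrange: y² + 7y + 10 = 0.
Solving gives y = -2 or y = -5.
Check each candidate in the original equation:
  y = -2: √(9) = 3, while y + 5 = 3 — valid.
  y = -5: √(0) = 0, while y + 5 = 0 — valid.

y = -5 or y = -2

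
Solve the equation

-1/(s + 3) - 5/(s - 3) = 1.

s = -5.4495 or s = -0.5505

Multiply both sides by (s + 3)(s - 3):
-(s - 3) - 5(s + 3) = (s + 3)(s - 3).
Expand and collect terms: s² + 6s + 3 = 0.
By the quadratic formula, s = (-6 ± √24) / 2, so s ≈ -0.5505 or s ≈ -5.4495.
Neither value makes a denominator zero (s ≠ -3, s ≠ 3), so both are valid.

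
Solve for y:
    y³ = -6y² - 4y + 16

Rearrange: y³ + 6y² + 4y - 16 = 0.
Possible rational roots are divisors of -16. Testing y = -4 gives 0, so (y + 4) is a factor.
Divide: y³ + 6y² + 4y - 16 = (y + 4)(y² + 2y - 4).
Apply the quadratic formula to y² + 2y - 4 = 0: y = (-2 ± √20)/2, i.e. y ≈ 1.2361 or y ≈ -3.2361.

y = -4 or y = -3.2361 or y = 1.2361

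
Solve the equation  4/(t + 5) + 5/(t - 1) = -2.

Multiply both sides by (t + 5)(t - 1):
4(t - 1) + 5(t + 5) = -2(t + 5)(t - 1).
Expand and collect terms: -2t² - 17t - 11 = 0.
By the quadratic formula, t = (17 ± √201) / -4, so t ≈ -7.7944 or t ≈ -0.7056.
Neither value makes a denominator zero (t ≠ -5, t ≠ 1), so both are valid.

t = -7.7944 or t = -0.7056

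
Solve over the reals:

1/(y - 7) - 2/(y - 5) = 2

y = 4.1492 or y = 7.3508

Multiply both sides by (y - 7)(y - 5):
(y - 5) - 2(y - 7) = 2(y - 7)(y - 5).
Expand and collect terms: 2y^2 - 23y + 61 = 0.
By the quadratic formula, y = (23 +/- sqrt(41)) / 4, so y ~= 7.3508 or y ~= 4.1492.
Neither value makes a denominator zero (y != 7, y != 5), so both are valid.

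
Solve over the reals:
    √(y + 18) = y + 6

y = -2

Square both sides: y + 18 = (y + 6)².
Expand and rearrange: y² + 11y + 18 = 0.
Solving gives y = -2 or y = -9.
Check each candidate in the original equation:
  y = -2: √(16) = 4, while y + 6 = 4 — valid.
  y = -9: √(9) = 3, while y + 6 = -3 — extraneous.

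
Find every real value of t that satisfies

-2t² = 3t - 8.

t = -2.886 or t = 1.386

Rearrange to standard form: -2t² - 3t + 8 = 0.
Discriminant: (-3)² − 4·(-2)·8 = 73.
Quadratic formula: t = (3 ± √73) / (-4).
So t = -√(73)/4 - 3/4 ≈ -2.886 or t = -3/4 + √(73)/4 ≈ 1.386.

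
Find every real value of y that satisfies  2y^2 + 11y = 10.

y = -6.2944 or y = 0.7944

Rearrange to standard form: 2y^2 + 11y - 10 = 0.
Discriminant: (11)^2 - 4*2*(-10) = 201.
Quadratic formula: y = (-11 +/- sqrt(201)) / 4.
So y = -11/4 + sqrt(201)/4 ~= 0.7944 or y = -sqrt(201)/4 - 11/4 ~= -6.2944.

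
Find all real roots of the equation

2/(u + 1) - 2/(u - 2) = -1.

Multiply both sides by (u + 1)(u - 2):
2(u - 2) - 2(u + 1) = -(u + 1)(u - 2).
Expand and collect terms: -u² + u + 8 = 0.
By the quadratic formula, u = (-1 ± √33) / -2, so u ≈ -2.3723 or u ≈ 3.3723.
Neither value makes a denominator zero (u ≠ -1, u ≠ 2), so both are valid.

u = -2.3723 or u = 3.3723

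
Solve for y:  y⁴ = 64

y = -2.8284 or y = 2.8284

Let u = y². The equation becomes u² - 64 = 0.
Factor: (u - 8)(u + 8) = 0, so u = 8 or u = -8.
y² = 8 gives y = ±2·√(2) ≈ ±2.8284.
y² = -8 < 0 has no real solution.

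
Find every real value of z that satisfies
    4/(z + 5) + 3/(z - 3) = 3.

z = -3.8368 or z = 4.1701

Multiply both sides by (z + 5)(z - 3):
4(z - 3) + 3(z + 5) = 3(z + 5)(z - 3).
Expand and collect terms: 3z² - z - 48 = 0.
By the quadratic formula, z = (1 ± √577) / 6, so z ≈ 4.1701 or z ≈ -3.8368.
Neither value makes a denominator zero (z ≠ -5, z ≠ 3), so both are valid.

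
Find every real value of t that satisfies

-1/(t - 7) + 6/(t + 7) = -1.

Multiply both sides by (t - 7)(t + 7):
-(t + 7) + 6(t - 7) = -(t - 7)(t + 7).
Expand and collect terms: -t^2 - 5t + 98 = 0.
By the quadratic formula, t = (5 +/- sqrt(417)) / -2, so t ~= -12.7103 or t ~= 7.7103.
Neither value makes a denominator zero (t != 7, t != -7), so both are valid.

t = -12.7103 or t = 7.7103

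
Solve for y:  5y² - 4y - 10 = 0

Discriminant: (-4)² − 4·5·(-10) = 216.
Quadratic formula: y = (4 ± √216) / 10.
So y = 2/5 + 3·√(6)/5 ≈ 1.8697 or y = 2/5 - 3·√(6)/5 ≈ -1.0697.

y = -1.0697 or y = 1.8697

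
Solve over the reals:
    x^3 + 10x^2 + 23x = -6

x = -6.7016 or x = -3 or x = -0.2984

Rearrange: x^3 + 10x^2 + 23x + 6 = 0.
Possible rational roots are divisors of 6. Testing x = -3 gives 0, so (x + 3) is a factor.
Divide: x^3 + 10x^2 + 23x + 6 = (x + 3)(x^2 + 7x + 2).
Apply the quadratic formula to x^2 + 7x + 2 = 0: x = (-7 +/- sqrt(41))/2, i.e. x ~= -0.2984 or x ~= -6.7016.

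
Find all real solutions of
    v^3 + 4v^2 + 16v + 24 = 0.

Possible rational roots are divisors of 24. Testing v = -2 gives 0, so (v + 2) is a factor.
Divide: v^3 + 4v^2 + 16v + 24 = (v + 2)(v^2 + 2v + 12).
The quadratic v^2 + 2v + 12 has discriminant -44 < 0, so no further real roots.

v = -2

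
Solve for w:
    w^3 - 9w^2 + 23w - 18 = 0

w = 1.6972 or w = 2 or w = 5.3028

Possible rational roots are divisors of -18. Testing w = 2 gives 0, so (w - 2) is a factor.
Divide: w^3 - 9w^2 + 23w - 18 = (w - 2)(w^2 - 7w + 9).
Apply the quadratic formula to w^2 - 7w + 9 = 0: w = (7 +/- sqrt(13))/2, i.e. w ~= 5.3028 or w ~= 1.6972.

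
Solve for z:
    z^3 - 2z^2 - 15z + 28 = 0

z = -3.8284 or z = 1.8284 or z = 4

Possible rational roots are divisors of 28. Testing z = 4 gives 0, so (z - 4) is a factor.
Divide: z^3 - 2z^2 - 15z + 28 = (z - 4)(z^2 + 2z - 7).
Apply the quadratic formula to z^2 + 2z - 7 = 0: z = (-2 +/- sqrt(32))/2, i.e. z ~= 1.8284 or z ~= -3.8284.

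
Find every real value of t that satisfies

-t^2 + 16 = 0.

t = -4 or t = 4

Factor: -1(t - 4)(t + 4) = 0.
So t = 4 or t = -4.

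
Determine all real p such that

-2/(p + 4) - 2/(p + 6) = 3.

Multiply both sides by (p + 4)(p + 6):
-2(p + 6) - 2(p + 4) = 3(p + 4)(p + 6).
Expand and collect terms: 3p^2 + 34p + 92 = 0.
By the quadratic formula, p = (-34 +/- sqrt(52)) / 6, so p ~= -4.4648 or p ~= -6.8685.
Neither value makes a denominator zero (p != -4, p != -6), so both are valid.

p = -6.8685 or p = -4.4648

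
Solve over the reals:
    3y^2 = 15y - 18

y = 2 or y = 3

Bring every term to one side: 3y^2 - 15y + 18 = 0.
Factor: 3(y - 3)(y - 2) = 0.
So y = 3 or y = 2.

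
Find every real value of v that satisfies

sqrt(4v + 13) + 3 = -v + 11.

v = 3

Isolate the radical: sqrt(4v + 13) = -v + 8.
Square both sides: 4v + 13 = (-v + 8)^2.
Expand and rearrange: v^2 - 20v + 51 = 0.
Solving gives v = 17 or v = 3.
Check each candidate in the original equation:
  v = 17: sqrt(81) = 9, while -v + 8 = -9 — extraneous.
  v = 3: sqrt(25) = 5, while -v + 8 = 5 — valid.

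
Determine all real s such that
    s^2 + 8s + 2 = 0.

s = -7.7417 or s = -0.2583

Discriminant: (8)^2 - 4*1*2 = 56.
Quadratic formula: s = (-8 +/- sqrt(56)) / 2.
So s = -4 + sqrt(14) ~= -0.2583 or s = -4 - sqrt(14) ~= -7.7417.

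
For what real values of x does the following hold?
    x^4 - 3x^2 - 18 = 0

Let u = x^2. The equation becomes u^2 - 3u - 18 = 0.
Factor: (u - 6)(u + 3) = 0, so u = 6 or u = -3.
x^2 = 6 gives x = +/-sqrt(6) ~= +/-2.4495.
x^2 = -3 < 0 has no real solution.

x = -2.4495 or x = 2.4495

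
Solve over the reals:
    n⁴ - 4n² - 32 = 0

Let u = n². The equation becomes u² - 4u - 32 = 0.
Factor: (u + 4)(u - 8) = 0, so u = -4 or u = 8.
n² = -4 < 0 has no real solution.
n² = 8 gives n = ±2·√(2) ≈ ±2.8284.

n = -2.8284 or n = 2.8284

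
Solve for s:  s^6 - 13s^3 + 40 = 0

Let u = s^3. The equation becomes u^2 - 13u + 40 = 0.
Factor: (u - 8)(u - 5) = 0, so u = 8 or u = 5.
s^3 = 8 gives s = 2.
s^3 = 5 gives s = (5)^(1/3) ~= 1.71.

s = 1.71 or s = 2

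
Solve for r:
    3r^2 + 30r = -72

Bring every term to one side: 3r^2 + 30r + 72 = 0.
Factor: 3(r + 6)(r + 4) = 0.
So r = -6 or r = -4.

r = -6 or r = -4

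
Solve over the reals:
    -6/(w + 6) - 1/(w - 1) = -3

w = -4.1222 or w = 1.4555

Multiply both sides by (w + 6)(w - 1):
-6(w - 1) - (w + 6) = -3(w + 6)(w - 1).
Expand and collect terms: -3w^2 - 8w + 18 = 0.
By the quadratic formula, w = (8 +/- sqrt(280)) / -6, so w ~= -4.1222 or w ~= 1.4555.
Neither value makes a denominator zero (w != -6, w != 1), so both are valid.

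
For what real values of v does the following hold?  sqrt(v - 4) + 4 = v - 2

v = 8

Isolate the radical: sqrt(v - 4) = v - 6.
Square both sides: v - 4 = (v - 6)^2.
Expand and rearrange: v^2 - 13v + 40 = 0.
Solving gives v = 8 or v = 5.
Check each candidate in the original equation:
  v = 8: sqrt(4) = 2, while v - 6 = 2 — valid.
  v = 5: sqrt(1) = 1, while v - 6 = -1 — extraneous.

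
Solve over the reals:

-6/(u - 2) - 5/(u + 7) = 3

Multiply both sides by (u - 2)(u + 7):
-6(u + 7) - 5(u - 2) = 3(u - 2)(u + 7).
Expand and collect terms: 3u^2 + 26u - 10 = 0.
By the quadratic formula, u = (-26 +/- sqrt(796)) / 6, so u ~= 0.3689 or u ~= -9.0356.
Neither value makes a denominator zero (u != 2, u != -7), so both are valid.

u = -9.0356 or u = 0.3689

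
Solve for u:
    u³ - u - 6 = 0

Possible rational roots are divisors of -6. Testing u = 2 gives 0, so (u - 2) is a factor.
Divide: u³ - u - 6 = (u - 2)(u² + 2u + 3).
The quadratic u² + 2u + 3 has discriminant -8 < 0, so no further real roots.

u = 2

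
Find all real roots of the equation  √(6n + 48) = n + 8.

Square both sides: 6n + 48 = (n + 8)².
Expand and rearrange: n² + 10n + 16 = 0.
Solving gives n = -2 or n = -8.
Check each candidate in the original equation:
  n = -2: √(36) = 6, while n + 8 = 6 — valid.
  n = -8: √(0) = 0, while n + 8 = 0 — valid.

n = -8 or n = -2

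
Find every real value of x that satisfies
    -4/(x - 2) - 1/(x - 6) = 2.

x = -0.1762 or x = 5.6762

Multiply both sides by (x - 2)(x - 6):
-4(x - 6) - (x - 2) = 2(x - 2)(x - 6).
Expand and collect terms: 2x² - 11x - 2 = 0.
By the quadratic formula, x = (11 ± √137) / 4, so x ≈ 5.6762 or x ≈ -0.1762.
Neither value makes a denominator zero (x ≠ 2, x ≠ 6), so both are valid.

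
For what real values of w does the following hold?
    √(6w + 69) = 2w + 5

Square both sides: 6w + 69 = (2w + 5)².
Expand and rearrange: 4w² + 14w - 44 = 0.
Solving gives w = 2 or w = -5.5.
Check each candidate in the original equation:
  w = 2: √(81) = 9, while 2w + 5 = 9 — valid.
  w = -5.5: √(36) = 6, while 2w + 5 = -6 — extraneous.

w = 2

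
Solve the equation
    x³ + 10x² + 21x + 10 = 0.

x = -7.3166 or x = -2 or x = -0.6834

Possible rational roots are divisors of 10. Testing x = -2 gives 0, so (x + 2) is a factor.
Divide: x³ + 10x² + 21x + 10 = (x + 2)(x² + 8x + 5).
Apply the quadratic formula to x² + 8x + 5 = 0: x = (-8 ± √44)/2, i.e. x ≈ -0.6834 or x ≈ -7.3166.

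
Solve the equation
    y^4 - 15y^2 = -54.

Let u = y^2. The equation becomes u^2 - 15u + 54 = 0.
Factor: (u - 6)(u - 9) = 0, so u = 6 or u = 9.
y^2 = 6 gives y = +/-sqrt(6) ~= +/-2.4495.
y^2 = 9 gives y = +/-3.

y = -3 or y = -2.4495 or y = 2.4495 or y = 3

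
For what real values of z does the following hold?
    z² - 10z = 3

z = -0.2915 or z = 10.2915

Rearrange to standard form: z² - 10z - 3 = 0.
Discriminant: (-10)² − 4·1·(-3) = 112.
Quadratic formula: z = (10 ± √112) / 2.
So z = 5 + 2·√(7) ≈ 10.2915 or z = 5 - 2·√(7) ≈ -0.2915.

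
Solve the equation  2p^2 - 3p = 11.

p = -1.7122 or p = 3.2122

Rearrange to standard form: 2p^2 - 3p - 11 = 0.
Discriminant: (-3)^2 - 4*2*(-11) = 97.
Quadratic formula: p = (3 +/- sqrt(97)) / 4.
So p = 3/4 + sqrt(97)/4 ~= 3.2122 or p = 3/4 - sqrt(97)/4 ~= -1.7122.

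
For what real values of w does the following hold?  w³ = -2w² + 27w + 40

w = -5.5616 or w = -1.4384 or w = 5

Rearrange: w³ + 2w² - 27w - 40 = 0.
Possible rational roots are divisors of -40. Testing w = 5 gives 0, so (w - 5) is a factor.
Divide: w³ + 2w² - 27w - 40 = (w - 5)(w² + 7w + 8).
Apply the quadratic formula to w² + 7w + 8 = 0: w = (-7 ± √17)/2, i.e. w ≈ -1.4384 or w ≈ -5.5616.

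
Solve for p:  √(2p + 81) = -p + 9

Square both sides: 2p + 81 = (-p + 9)².
Expand and rearrange: p² - 20p = 0.
Solving gives p = 20 or p = 0.
Check each candidate in the original equation:
  p = 20: √(121) = 11, while -p + 9 = -11 — extraneous.
  p = 0: √(81) = 9, while -p + 9 = 9 — valid.

p = 0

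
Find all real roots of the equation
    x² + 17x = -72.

x = -9 or x = -8

Bring every term to one side: x² + 17x + 72 = 0.
Factor: (x + 9)(x + 8) = 0.
So x = -9 or x = -8.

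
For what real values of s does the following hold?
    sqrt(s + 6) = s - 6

s = 10

Square both sides: s + 6 = (s - 6)^2.
Expand and rearrange: s^2 - 13s + 30 = 0.
Solving gives s = 10 or s = 3.
Check each candidate in the original equation:
  s = 10: sqrt(16) = 4, while s - 6 = 4 — valid.
  s = 3: sqrt(9) = 3, while s - 6 = -3 — extraneous.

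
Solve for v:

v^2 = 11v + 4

v = -0.3523 or v = 11.3523

Rearrange to standard form: v^2 - 11v - 4 = 0.
Discriminant: (-11)^2 - 4*1*(-4) = 137.
Quadratic formula: v = (11 +/- sqrt(137)) / 2.
So v = 11/2 + sqrt(137)/2 ~= 11.3523 or v = 11/2 - sqrt(137)/2 ~= -0.3523.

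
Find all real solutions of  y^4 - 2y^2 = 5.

Let u = y^2. The equation becomes u^2 - 2u - 5 = 0.
By the quadratic formula, u = 1 + sqrt(6) or u = 1 - sqrt(6).
y^2 = 1 + sqrt(6) gives y = +/-sqrt(1 + sqrt(6)) ~= +/-1.8573.
y^2 = 1 - sqrt(6) < 0 has no real solution.

y = -1.8573 or y = 1.8573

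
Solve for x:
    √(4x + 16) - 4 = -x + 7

x = 5

Isolate the radical: √(4x + 16) = -x + 11.
Square both sides: 4x + 16 = (-x + 11)².
Expand and rearrange: x² - 26x + 105 = 0.
Solving gives x = 21 or x = 5.
Check each candidate in the original equation:
  x = 21: √(100) = 10, while -x + 11 = -10 — extraneous.
  x = 5: √(36) = 6, while -x + 11 = 6 — valid.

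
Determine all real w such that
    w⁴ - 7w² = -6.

Let u = w². The equation becomes u² - 7u + 6 = 0.
Factor: (u - 1)(u - 6) = 0, so u = 1 or u = 6.
w² = 1 gives w = ±1.
w² = 6 gives w = ±√(6) ≈ ±2.4495.

w = -2.4495 or w = -1 or w = 1 or w = 2.4495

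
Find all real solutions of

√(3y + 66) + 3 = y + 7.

y = 5

Isolate the radical: √(3y + 66) = y + 4.
Square both sides: 3y + 66 = (y + 4)².
Expand and rearrange: y² + 5y - 50 = 0.
Solving gives y = 5 or y = -10.
Check each candidate in the original equation:
  y = 5: √(81) = 9, while y + 4 = 9 — valid.
  y = -10: √(36) = 6, while y + 4 = -6 — extraneous.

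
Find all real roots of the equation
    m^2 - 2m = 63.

Bring every term to one side: m^2 - 2m - 63 = 0.
Factor: (m + 7)(m - 9) = 0.
So m = -7 or m = 9.

m = -7 or m = 9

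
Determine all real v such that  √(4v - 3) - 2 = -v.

v = 1

Isolate the radical: √(4v - 3) = -v + 2.
Square both sides: 4v - 3 = (-v + 2)².
Expand and rearrange: v² - 8v + 7 = 0.
Solving gives v = 7 or v = 1.
Check each candidate in the original equation:
  v = 7: √(25) = 5, while -v + 2 = -5 — extraneous.
  v = 1: √(1) = 1, while -v + 2 = 1 — valid.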